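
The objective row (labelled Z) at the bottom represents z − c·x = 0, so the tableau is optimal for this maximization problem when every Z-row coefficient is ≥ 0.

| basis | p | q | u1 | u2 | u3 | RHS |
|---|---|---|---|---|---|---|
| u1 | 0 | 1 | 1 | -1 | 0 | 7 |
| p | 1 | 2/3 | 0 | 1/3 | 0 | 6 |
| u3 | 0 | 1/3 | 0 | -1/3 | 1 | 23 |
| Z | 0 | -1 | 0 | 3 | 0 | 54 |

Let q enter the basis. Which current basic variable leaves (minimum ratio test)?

u1

Column q entries and ratios — u1: 7/1 = 7; p: 6/(2/3) = 9; u3: 23/(1/3) = 69.
Smallest ratio is 7 in the row of u1, so u1 leaves.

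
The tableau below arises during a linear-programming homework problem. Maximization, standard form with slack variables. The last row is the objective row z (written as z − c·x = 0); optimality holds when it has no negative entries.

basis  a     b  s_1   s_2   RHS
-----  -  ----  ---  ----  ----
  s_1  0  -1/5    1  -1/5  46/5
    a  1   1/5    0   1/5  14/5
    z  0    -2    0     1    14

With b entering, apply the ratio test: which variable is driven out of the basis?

a

Column b entries and ratios — s_1: -1/5 ≤ 0, skip; a: (14/5)/(1/5) = 14.
Smallest ratio is 14 in the row of a, so a leaves.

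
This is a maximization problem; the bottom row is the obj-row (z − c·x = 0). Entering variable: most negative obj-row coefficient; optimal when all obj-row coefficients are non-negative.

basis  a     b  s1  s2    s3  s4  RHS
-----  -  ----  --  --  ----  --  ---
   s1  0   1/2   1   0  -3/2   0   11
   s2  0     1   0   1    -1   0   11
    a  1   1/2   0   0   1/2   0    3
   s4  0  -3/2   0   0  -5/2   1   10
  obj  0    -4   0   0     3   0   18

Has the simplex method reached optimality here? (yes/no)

no

The obj-row has a negative entry -4 in column b, so it is not optimal.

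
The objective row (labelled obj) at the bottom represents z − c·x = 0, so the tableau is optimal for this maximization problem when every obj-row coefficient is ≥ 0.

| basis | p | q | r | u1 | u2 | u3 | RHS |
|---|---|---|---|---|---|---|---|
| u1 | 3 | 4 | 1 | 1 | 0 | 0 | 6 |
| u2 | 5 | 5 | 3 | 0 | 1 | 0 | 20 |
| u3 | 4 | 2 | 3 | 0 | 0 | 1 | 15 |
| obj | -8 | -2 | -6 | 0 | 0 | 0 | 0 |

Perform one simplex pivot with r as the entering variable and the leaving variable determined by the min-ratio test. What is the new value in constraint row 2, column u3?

-1

Ratio test on column r — row 1: 6/1 = 6; row 2: 20/3 = 20/3; row 3: 15/3 = 5. Minimum is 5 at row 3 (u3 leaves); pivot element 3.
Divide row 3 by 3; eliminate column r from the other rows.
Row 2 update in column u3: 0 − 3·(1/3) = -1.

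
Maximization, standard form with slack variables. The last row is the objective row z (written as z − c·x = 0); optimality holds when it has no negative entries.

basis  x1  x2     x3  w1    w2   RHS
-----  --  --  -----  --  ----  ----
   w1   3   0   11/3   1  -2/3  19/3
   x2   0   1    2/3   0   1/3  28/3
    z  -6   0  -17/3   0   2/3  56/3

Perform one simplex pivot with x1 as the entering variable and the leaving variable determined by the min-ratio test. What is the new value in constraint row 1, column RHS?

Ratio test on column x1 — row 1: (19/3)/3 = 19/9; row 2: entry 0 ≤ 0. Minimum is 19/9 at row 1 (w1 leaves); pivot element 3.
Divide row 1 by 3; eliminate column x1 from the other rows.
In the new row 1, the RHS entry is the old entry divided by the pivot: (19/3)/3 = 19/9.

19/9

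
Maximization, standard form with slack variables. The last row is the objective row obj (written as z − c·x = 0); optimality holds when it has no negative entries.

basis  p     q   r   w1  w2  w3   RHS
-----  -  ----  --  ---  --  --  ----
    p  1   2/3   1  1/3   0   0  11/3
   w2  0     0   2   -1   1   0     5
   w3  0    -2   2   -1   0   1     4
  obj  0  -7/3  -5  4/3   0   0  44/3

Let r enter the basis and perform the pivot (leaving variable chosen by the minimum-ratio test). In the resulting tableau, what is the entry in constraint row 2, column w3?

Ratio test on column r — row 1: (11/3)/1 = 11/3; row 2: 5/2 = 5/2; row 3: 4/2 = 2. Minimum is 2 at row 3 (w3 leaves); pivot element 2.
Divide row 3 by 2; eliminate column r from the other rows.
Row 2 update in column w3: 0 − 2·(1/2) = -1.

-1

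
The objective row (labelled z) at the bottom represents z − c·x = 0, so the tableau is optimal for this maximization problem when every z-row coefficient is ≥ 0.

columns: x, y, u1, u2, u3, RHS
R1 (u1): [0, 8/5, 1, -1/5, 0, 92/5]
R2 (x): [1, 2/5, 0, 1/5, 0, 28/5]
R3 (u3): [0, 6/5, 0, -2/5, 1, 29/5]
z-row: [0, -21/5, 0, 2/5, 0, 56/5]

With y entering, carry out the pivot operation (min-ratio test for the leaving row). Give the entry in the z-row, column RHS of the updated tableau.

63/2

Ratio test on column y — row 1: (92/5)/(8/5) = 23/2; row 2: (28/5)/(2/5) = 14; row 3: (29/5)/(6/5) = 29/6. Minimum is 29/6 at row 3 (u3 leaves); pivot element 6/5.
Divide row 3 by 6/5; eliminate column y from the other rows.
z-row update in column RHS: 56/5 − (-21/5)·(29/6) = 63/2.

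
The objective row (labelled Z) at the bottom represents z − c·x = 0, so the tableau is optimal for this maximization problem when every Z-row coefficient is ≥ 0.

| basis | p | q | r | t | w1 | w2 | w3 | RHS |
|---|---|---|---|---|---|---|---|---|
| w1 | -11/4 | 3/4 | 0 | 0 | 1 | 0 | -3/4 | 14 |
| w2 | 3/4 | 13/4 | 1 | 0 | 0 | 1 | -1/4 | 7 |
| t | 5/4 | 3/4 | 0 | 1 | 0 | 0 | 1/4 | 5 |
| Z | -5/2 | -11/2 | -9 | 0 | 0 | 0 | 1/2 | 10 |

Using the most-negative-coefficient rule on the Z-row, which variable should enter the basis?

r

Negative Z-row entries: p: -5/2, q: -11/2, r: -9.
The most negative is -9 in column r, so r enters.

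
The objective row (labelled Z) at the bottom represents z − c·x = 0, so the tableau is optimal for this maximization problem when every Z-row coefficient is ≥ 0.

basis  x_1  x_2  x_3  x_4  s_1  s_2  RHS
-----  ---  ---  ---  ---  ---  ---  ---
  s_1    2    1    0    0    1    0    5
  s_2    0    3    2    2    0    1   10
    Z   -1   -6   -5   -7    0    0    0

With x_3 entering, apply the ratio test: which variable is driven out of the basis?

s_2

Column x_3 entries and ratios — s_1: 0 ≤ 0, skip; s_2: 10/2 = 5.
Smallest ratio is 5 in the row of s_2, so s_2 leaves.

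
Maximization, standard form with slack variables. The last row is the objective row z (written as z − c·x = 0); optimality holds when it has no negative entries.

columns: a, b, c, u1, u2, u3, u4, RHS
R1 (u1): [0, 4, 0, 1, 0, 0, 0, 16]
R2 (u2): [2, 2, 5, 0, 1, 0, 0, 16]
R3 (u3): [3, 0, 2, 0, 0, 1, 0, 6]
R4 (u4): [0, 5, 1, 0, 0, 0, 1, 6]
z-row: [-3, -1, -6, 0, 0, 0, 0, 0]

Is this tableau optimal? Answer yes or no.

The z-row has a negative entry -6 in column c, so it is not optimal.

no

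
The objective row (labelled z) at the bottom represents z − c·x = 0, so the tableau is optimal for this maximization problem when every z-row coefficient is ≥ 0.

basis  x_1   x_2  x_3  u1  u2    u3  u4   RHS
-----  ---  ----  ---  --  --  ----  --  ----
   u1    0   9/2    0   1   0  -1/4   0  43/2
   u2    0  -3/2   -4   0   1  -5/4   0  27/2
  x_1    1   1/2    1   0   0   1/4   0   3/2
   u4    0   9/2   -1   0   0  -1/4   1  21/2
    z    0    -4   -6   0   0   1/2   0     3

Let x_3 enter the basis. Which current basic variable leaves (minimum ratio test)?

x_1

Column x_3 entries and ratios — u1: 0 ≤ 0, skip; u2: -4 ≤ 0, skip; x_1: (3/2)/1 = 3/2; u4: -1 ≤ 0, skip.
Smallest ratio is 3/2 in the row of x_1, so x_1 leaves.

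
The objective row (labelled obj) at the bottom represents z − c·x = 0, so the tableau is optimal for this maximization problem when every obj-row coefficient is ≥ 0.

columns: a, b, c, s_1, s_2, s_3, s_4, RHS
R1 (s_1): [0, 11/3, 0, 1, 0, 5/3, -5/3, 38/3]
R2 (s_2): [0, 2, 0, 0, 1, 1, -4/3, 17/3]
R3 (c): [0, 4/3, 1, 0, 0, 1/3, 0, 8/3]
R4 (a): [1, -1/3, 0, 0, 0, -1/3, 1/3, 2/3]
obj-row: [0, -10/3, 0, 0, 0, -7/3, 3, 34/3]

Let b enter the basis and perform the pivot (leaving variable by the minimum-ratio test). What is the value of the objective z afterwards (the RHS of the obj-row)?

Ratio test on column b — row 1: (38/3)/(11/3) = 38/11; row 2: (17/3)/2 = 17/6; row 3: (8/3)/(4/3) = 2; row 4: entry -1/3 ≤ 0. Minimum is 2 at row 3 (c leaves); pivot element 4/3.
Pivot on row 3; the obj-row RHS becomes 34/3 − (-10/3)·2 = 18.

18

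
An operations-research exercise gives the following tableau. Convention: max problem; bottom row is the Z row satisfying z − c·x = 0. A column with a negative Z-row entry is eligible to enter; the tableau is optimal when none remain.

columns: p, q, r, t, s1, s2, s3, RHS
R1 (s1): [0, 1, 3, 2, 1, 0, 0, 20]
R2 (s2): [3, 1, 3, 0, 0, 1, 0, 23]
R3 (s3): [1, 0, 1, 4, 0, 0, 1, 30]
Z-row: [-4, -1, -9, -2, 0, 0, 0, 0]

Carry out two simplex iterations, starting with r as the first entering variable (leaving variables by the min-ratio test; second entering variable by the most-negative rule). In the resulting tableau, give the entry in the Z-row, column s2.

4/3

Ratio test on column r — row 1: 20/3 = 20/3; row 2: 23/3 = 23/3; row 3: 30/1 = 30. Minimum is 20/3 at row 1 (s1 leaves); pivot element 3.
Divide row 1 by 3; eliminate column r from the other rows.
Second iteration: most negative Z-row entry is -4 in column p, so p enters.
Ratio test on column p — row 1: entry 0 ≤ 0; row 2: 3/3 = 1; row 3: (70/3)/1 = 70/3. Minimum is 1 at row 2 (s2 leaves); pivot element 3.
Divide row 2 by 3; eliminate column p from the other rows.
After both pivots, the entry at the Z-row, column s2 is 4/3.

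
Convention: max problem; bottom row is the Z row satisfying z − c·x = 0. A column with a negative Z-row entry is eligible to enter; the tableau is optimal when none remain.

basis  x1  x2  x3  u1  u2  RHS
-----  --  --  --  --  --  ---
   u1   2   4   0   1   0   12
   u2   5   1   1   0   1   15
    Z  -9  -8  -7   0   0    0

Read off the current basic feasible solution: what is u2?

u2 is basic (row 2); its value is the RHS of that row, 15.

15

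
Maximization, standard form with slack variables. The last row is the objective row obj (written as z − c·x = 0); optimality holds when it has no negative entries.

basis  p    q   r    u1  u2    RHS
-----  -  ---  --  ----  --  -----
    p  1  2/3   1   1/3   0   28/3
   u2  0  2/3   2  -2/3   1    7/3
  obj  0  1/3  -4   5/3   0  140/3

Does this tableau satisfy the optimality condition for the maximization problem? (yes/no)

no

The obj-row has a negative entry -4 in column r, so it is not optimal.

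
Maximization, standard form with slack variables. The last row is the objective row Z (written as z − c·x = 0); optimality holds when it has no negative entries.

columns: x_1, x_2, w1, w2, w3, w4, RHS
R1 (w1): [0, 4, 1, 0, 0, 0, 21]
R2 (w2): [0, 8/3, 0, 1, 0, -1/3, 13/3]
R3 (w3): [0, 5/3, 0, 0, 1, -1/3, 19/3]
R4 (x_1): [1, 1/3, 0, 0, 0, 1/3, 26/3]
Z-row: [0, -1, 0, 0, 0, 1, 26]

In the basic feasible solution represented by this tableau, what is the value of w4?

w4 is not in the basis, so in the current basic feasible solution w4 = 0.

0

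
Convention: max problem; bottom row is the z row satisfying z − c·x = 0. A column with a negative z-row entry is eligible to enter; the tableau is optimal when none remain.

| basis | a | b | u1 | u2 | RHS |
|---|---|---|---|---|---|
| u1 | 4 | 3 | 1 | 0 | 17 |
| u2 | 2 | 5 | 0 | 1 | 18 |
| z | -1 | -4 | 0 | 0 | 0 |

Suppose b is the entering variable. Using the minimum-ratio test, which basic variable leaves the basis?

u2

Column b entries and ratios — u1: 17/3 = 17/3; u2: 18/5 = 18/5.
Smallest ratio is 18/5 in the row of u2, so u2 leaves.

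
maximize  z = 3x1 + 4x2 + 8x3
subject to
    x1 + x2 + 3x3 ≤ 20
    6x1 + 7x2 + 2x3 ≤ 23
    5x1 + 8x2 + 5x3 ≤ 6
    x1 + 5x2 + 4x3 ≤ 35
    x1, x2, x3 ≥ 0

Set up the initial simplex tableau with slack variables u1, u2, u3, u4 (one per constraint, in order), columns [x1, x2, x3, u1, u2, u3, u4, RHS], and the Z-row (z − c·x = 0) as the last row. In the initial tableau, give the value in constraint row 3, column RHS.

The RHS of constraint 3 is b_3 = 6.

6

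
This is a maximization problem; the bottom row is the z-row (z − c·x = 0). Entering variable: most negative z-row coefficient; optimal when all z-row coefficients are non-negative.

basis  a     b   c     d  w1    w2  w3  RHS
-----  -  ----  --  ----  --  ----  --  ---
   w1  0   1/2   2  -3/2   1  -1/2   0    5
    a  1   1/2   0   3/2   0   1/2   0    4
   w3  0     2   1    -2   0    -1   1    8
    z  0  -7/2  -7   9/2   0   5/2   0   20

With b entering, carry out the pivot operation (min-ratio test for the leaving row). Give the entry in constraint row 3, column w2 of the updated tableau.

-1/2

Ratio test on column b — row 1: 5/(1/2) = 10; row 2: 4/(1/2) = 8; row 3: 8/2 = 4. Minimum is 4 at row 3 (w3 leaves); pivot element 2.
Divide row 3 by 2; eliminate column b from the other rows.
In the new row 3, the w2 entry is the old entry divided by the pivot: (-1)/2 = -1/2.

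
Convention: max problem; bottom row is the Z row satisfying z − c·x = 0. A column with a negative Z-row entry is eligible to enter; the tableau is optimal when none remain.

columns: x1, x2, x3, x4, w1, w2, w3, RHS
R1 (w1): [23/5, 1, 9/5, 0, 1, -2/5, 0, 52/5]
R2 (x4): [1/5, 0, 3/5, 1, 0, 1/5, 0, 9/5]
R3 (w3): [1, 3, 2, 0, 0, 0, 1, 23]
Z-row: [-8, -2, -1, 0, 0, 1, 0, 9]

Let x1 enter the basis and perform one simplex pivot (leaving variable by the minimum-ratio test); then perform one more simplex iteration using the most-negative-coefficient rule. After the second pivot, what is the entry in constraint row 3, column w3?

23/64

Ratio test on column x1 — row 1: (52/5)/(23/5) = 52/23; row 2: (9/5)/(1/5) = 9; row 3: 23/1 = 23. Minimum is 52/23 at row 1 (w1 leaves); pivot element 23/5.
Divide row 1 by 23/5; eliminate column x1 from the other rows.
Second iteration: most negative Z-row entry is -6/23 in column x2, so x2 enters.
Ratio test on column x2 — row 1: (52/23)/(5/23) = 52/5; row 2: entry -1/23 ≤ 0; row 3: (477/23)/(64/23) = 477/64. Minimum is 477/64 at row 3 (w3 leaves); pivot element 64/23.
Divide row 3 by 64/23; eliminate column x2 from the other rows.
After both pivots, the entry at constraint row 3, column w3 is 23/64.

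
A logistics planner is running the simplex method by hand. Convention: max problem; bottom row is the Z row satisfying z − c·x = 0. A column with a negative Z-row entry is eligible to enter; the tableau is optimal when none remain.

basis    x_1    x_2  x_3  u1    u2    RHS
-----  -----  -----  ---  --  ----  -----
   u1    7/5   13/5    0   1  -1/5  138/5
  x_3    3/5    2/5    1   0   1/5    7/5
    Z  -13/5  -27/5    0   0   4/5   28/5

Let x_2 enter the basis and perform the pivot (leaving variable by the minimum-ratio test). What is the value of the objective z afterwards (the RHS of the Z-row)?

Ratio test on column x_2 — row 1: (138/5)/(13/5) = 138/13; row 2: (7/5)/(2/5) = 7/2. Minimum is 7/2 at row 2 (x_3 leaves); pivot element 2/5.
Pivot on row 2; the Z-row RHS becomes 28/5 − (-27/5)·(7/2) = 49/2.

49/2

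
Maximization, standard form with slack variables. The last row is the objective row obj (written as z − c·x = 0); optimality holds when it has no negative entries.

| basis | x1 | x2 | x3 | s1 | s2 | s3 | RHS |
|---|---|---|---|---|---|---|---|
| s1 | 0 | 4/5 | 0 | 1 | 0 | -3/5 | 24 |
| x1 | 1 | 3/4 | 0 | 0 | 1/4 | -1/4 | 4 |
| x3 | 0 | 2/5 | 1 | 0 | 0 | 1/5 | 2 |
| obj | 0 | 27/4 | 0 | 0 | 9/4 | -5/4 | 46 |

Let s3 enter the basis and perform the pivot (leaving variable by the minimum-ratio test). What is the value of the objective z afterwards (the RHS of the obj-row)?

117/2

Ratio test on column s3 — row 1: entry -3/5 ≤ 0; row 2: entry -1/4 ≤ 0; row 3: 2/(1/5) = 10. Minimum is 10 at row 3 (x3 leaves); pivot element 1/5.
Pivot on row 3; the obj-row RHS becomes 46 − (-5/4)·10 = 117/2.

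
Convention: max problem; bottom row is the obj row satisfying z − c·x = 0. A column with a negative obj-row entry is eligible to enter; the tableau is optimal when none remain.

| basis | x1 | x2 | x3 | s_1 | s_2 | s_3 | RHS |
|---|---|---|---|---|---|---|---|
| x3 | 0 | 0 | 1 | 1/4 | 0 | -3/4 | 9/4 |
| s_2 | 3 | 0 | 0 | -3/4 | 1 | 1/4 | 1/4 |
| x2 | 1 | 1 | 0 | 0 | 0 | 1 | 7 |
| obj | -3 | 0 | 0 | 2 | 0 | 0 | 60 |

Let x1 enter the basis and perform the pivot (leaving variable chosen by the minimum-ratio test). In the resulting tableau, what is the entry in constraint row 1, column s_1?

1/4

Ratio test on column x1 — row 1: entry 0 ≤ 0; row 2: (1/4)/3 = 1/12; row 3: 7/1 = 7. Minimum is 1/12 at row 2 (s_2 leaves); pivot element 3.
Divide row 2 by 3; eliminate column x1 from the other rows.
Row 1 update in column s_1: 1/4 − 0·(-1/4) = 1/4.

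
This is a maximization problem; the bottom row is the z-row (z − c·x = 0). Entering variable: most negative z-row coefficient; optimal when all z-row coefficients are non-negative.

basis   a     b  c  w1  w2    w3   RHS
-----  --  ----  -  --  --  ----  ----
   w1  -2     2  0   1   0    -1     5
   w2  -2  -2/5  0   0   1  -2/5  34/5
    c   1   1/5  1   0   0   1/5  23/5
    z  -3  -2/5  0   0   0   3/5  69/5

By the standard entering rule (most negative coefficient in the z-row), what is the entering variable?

a

Negative z-row entries: a: -3, b: -2/5.
The most negative is -3 in column a, so a enters.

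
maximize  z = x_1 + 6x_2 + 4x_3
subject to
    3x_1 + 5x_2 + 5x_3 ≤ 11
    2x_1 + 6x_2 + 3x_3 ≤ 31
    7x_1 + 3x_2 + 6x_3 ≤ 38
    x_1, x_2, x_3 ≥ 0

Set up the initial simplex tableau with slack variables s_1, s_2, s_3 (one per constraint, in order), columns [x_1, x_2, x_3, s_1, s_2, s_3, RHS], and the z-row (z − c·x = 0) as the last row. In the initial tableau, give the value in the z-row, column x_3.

The z-row carries the negated objective coefficients: the x_3 entry is -4.

-4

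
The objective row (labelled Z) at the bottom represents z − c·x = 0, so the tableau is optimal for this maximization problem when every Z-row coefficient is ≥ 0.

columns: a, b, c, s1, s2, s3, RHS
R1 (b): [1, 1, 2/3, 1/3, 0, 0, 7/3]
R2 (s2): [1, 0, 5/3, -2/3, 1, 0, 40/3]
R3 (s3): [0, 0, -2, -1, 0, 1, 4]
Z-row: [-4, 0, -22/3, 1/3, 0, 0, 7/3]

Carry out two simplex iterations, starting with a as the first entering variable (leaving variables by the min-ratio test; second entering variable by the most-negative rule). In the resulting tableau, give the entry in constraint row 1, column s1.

1/2

Ratio test on column a — row 1: (7/3)/1 = 7/3; row 2: (40/3)/1 = 40/3; row 3: entry 0 ≤ 0. Minimum is 7/3 at row 1 (b leaves); pivot element 1.
Divide row 1 by 1; eliminate column a from the other rows.
Second iteration: most negative Z-row entry is -14/3 in column c, so c enters.
Ratio test on column c — row 1: (7/3)/(2/3) = 7/2; row 2: 11/1 = 11; row 3: entry -2 ≤ 0. Minimum is 7/2 at row 1 (a leaves); pivot element 2/3.
Divide row 1 by 2/3; eliminate column c from the other rows.
After both pivots, the entry at constraint row 1, column s1 is 1/2.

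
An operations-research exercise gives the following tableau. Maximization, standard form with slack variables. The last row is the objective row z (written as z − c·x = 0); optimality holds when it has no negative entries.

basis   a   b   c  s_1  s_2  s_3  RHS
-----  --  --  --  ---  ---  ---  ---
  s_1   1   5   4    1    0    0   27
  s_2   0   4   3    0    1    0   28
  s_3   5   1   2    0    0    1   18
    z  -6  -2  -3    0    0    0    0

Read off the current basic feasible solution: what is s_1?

27

s_1 is basic (row 1); its value is the RHS of that row, 27.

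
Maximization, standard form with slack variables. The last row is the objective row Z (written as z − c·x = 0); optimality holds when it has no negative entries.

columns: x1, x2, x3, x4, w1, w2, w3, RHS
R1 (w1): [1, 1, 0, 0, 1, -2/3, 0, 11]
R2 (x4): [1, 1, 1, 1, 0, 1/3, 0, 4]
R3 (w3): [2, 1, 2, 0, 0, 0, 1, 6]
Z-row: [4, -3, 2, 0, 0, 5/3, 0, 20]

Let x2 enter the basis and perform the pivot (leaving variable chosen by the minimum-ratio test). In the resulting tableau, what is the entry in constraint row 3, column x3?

1

Ratio test on column x2 — row 1: 11/1 = 11; row 2: 4/1 = 4; row 3: 6/1 = 6. Minimum is 4 at row 2 (x4 leaves); pivot element 1.
Divide row 2 by 1; eliminate column x2 from the other rows.
Row 3 update in column x3: 2 − 1·1 = 1.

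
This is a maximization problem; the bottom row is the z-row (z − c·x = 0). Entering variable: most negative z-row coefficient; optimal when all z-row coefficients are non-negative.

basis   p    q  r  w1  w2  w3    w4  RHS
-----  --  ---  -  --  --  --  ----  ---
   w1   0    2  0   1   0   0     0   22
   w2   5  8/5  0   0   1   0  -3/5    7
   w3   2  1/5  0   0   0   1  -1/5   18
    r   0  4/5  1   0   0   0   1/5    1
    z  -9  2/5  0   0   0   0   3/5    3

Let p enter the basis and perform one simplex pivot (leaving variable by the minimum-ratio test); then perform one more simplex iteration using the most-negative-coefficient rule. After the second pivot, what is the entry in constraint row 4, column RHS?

5

Ratio test on column p — row 1: entry 0 ≤ 0; row 2: 7/5 = 7/5; row 3: 18/2 = 9; row 4: entry 0 ≤ 0. Minimum is 7/5 at row 2 (w2 leaves); pivot element 5.
Divide row 2 by 5; eliminate column p from the other rows.
Second iteration: most negative z-row entry is -12/25 in column w4, so w4 enters.
Ratio test on column w4 — row 1: entry 0 ≤ 0; row 2: entry -3/25 ≤ 0; row 3: (76/5)/(1/25) = 380; row 4: 1/(1/5) = 5. Minimum is 5 at row 4 (r leaves); pivot element 1/5.
Divide row 4 by 1/5; eliminate column w4 from the other rows.
After both pivots, the entry at constraint row 4, column RHS is 5.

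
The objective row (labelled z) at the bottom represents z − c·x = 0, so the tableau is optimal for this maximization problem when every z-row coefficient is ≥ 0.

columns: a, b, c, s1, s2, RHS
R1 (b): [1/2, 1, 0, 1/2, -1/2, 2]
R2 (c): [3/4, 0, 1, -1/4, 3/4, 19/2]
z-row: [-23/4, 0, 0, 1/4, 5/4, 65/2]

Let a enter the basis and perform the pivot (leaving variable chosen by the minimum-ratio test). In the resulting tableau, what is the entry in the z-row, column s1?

Ratio test on column a — row 1: 2/(1/2) = 4; row 2: (19/2)/(3/4) = 38/3. Minimum is 4 at row 1 (b leaves); pivot element 1/2.
Divide row 1 by 1/2; eliminate column a from the other rows.
z-row update in column s1: 1/4 − (-23/4)·1 = 6.

6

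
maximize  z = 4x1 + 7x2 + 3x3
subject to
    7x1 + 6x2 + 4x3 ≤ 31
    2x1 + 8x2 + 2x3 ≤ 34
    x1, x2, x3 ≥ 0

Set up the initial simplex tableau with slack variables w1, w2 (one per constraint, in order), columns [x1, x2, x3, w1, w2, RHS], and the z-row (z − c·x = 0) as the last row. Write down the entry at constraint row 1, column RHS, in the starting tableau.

31

The RHS of constraint 1 is b_1 = 31.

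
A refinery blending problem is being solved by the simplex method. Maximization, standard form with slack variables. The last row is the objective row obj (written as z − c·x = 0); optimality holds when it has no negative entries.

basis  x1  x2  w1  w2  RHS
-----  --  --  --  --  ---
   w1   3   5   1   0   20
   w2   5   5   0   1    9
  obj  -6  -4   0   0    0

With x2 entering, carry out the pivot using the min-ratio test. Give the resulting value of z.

36/5

Ratio test on column x2 — row 1: 20/5 = 4; row 2: 9/5 = 9/5. Minimum is 9/5 at row 2 (w2 leaves); pivot element 5.
Pivot on row 2; the obj-row RHS becomes 0 − (-4)·(9/5) = 36/5.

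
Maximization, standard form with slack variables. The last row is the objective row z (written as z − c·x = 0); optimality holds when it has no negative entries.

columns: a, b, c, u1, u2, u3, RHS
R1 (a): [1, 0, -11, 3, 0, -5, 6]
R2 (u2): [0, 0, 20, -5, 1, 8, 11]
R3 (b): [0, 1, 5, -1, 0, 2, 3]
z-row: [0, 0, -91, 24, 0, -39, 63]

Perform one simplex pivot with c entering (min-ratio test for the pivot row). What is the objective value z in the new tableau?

2261/20

Ratio test on column c — row 1: entry -11 ≤ 0; row 2: 11/20 = 11/20; row 3: 3/5 = 3/5. Minimum is 11/20 at row 2 (u2 leaves); pivot element 20.
Pivot on row 2; the z-row RHS becomes 63 − (-91)·(11/20) = 2261/20.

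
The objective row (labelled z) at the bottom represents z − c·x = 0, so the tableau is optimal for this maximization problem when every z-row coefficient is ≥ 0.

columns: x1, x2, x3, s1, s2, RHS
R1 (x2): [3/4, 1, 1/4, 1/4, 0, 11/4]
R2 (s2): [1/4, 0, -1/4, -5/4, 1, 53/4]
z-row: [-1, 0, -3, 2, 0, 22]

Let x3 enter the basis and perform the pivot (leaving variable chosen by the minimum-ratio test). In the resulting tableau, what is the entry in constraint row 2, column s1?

Ratio test on column x3 — row 1: (11/4)/(1/4) = 11; row 2: entry -1/4 ≤ 0. Minimum is 11 at row 1 (x2 leaves); pivot element 1/4.
Divide row 1 by 1/4; eliminate column x3 from the other rows.
Row 2 update in column s1: -5/4 − (-1/4)·1 = -1.

-1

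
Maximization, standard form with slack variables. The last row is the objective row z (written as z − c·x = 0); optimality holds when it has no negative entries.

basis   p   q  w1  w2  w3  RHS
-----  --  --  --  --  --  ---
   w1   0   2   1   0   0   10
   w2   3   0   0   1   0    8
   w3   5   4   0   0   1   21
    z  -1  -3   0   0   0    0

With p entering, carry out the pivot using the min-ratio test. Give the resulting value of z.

Ratio test on column p — row 1: entry 0 ≤ 0; row 2: 8/3 = 8/3; row 3: 21/5 = 21/5. Minimum is 8/3 at row 2 (w2 leaves); pivot element 3.
Pivot on row 2; the z-row RHS becomes 0 − (-1)·(8/3) = 8/3.

8/3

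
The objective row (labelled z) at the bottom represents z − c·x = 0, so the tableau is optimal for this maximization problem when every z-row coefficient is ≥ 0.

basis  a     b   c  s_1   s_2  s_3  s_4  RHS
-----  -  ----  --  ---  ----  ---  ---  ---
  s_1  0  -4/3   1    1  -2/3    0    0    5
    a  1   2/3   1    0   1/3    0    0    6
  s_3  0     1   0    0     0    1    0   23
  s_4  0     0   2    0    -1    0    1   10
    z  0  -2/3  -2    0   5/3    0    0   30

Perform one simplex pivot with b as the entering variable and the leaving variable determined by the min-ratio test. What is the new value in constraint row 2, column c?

Ratio test on column b — row 1: entry -4/3 ≤ 0; row 2: 6/(2/3) = 9; row 3: 23/1 = 23; row 4: entry 0 ≤ 0. Minimum is 9 at row 2 (a leaves); pivot element 2/3.
Divide row 2 by 2/3; eliminate column b from the other rows.
In the new row 2, the c entry is the old entry divided by the pivot: 1/(2/3) = 3/2.

3/2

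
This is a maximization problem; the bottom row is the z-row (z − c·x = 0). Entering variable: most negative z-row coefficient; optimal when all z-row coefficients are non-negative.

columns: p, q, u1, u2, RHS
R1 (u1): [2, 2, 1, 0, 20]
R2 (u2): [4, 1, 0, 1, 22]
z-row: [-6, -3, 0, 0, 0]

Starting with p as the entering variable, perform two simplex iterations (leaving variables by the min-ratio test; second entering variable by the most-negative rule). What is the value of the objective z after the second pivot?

42

Ratio test on column p — row 1: 20/2 = 10; row 2: 22/4 = 11/2. Minimum is 11/2 at row 2 (u2 leaves); pivot element 4.
Pivot on row 2; the z-row RHS becomes 0 − (-6)·(11/2) = 33.
Next entering variable (most negative z-row entry -3/2): q.
Ratio test on column q — row 1: 9/(3/2) = 6; row 2: (11/2)/(1/4) = 22. Minimum is 6 at row 1 (u1 leaves); pivot element 3/2.
After the second pivot the z-row RHS is 33 − (-3/2)·6 = 42.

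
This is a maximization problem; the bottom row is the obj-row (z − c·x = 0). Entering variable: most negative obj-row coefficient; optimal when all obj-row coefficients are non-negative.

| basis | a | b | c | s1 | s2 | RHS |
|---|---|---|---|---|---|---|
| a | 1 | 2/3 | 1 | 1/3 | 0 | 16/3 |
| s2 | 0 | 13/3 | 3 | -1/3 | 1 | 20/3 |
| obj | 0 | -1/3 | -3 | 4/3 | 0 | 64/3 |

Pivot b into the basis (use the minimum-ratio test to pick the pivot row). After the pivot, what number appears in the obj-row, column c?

-36/13

Ratio test on column b — row 1: (16/3)/(2/3) = 8; row 2: (20/3)/(13/3) = 20/13. Minimum is 20/13 at row 2 (s2 leaves); pivot element 13/3.
Divide row 2 by 13/3; eliminate column b from the other rows.
obj-row update in column c: -3 − (-1/3)·(9/13) = -36/13.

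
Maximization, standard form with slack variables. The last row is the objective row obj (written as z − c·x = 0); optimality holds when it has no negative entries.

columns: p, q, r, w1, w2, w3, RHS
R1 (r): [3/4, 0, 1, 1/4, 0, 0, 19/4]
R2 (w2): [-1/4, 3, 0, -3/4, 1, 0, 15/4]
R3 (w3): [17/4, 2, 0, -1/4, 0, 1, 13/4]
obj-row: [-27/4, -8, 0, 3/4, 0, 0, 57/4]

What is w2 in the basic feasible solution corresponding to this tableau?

w2 is basic (row 2); its value is the RHS of that row, 15/4.

15/4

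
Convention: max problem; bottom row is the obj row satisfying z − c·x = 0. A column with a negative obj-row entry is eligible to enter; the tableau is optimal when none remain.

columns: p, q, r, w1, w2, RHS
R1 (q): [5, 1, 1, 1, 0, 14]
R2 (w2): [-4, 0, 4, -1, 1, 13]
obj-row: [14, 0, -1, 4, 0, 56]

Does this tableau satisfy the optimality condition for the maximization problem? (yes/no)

no

The obj-row has a negative entry -1 in column r, so it is not optimal.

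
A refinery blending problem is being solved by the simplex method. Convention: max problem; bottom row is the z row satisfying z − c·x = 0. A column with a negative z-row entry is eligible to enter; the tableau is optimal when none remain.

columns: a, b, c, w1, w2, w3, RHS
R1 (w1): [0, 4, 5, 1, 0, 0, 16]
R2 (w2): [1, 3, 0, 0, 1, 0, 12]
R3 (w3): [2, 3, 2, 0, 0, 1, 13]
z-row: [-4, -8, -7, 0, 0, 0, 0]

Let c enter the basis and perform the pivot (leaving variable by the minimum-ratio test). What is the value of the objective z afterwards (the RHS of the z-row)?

112/5

Ratio test on column c — row 1: 16/5 = 16/5; row 2: entry 0 ≤ 0; row 3: 13/2 = 13/2. Minimum is 16/5 at row 1 (w1 leaves); pivot element 5.
Pivot on row 1; the z-row RHS becomes 0 − (-7)·(16/5) = 112/5.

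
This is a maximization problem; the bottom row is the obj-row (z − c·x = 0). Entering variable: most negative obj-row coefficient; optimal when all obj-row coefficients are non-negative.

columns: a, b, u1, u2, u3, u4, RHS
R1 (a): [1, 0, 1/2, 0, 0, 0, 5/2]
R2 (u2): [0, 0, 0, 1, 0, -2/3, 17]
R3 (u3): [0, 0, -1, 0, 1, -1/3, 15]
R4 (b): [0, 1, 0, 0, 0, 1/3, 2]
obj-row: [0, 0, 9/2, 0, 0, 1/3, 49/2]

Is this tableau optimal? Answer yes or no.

Every obj-row coefficient is ≥ 0, so the tableau is optimal.

yes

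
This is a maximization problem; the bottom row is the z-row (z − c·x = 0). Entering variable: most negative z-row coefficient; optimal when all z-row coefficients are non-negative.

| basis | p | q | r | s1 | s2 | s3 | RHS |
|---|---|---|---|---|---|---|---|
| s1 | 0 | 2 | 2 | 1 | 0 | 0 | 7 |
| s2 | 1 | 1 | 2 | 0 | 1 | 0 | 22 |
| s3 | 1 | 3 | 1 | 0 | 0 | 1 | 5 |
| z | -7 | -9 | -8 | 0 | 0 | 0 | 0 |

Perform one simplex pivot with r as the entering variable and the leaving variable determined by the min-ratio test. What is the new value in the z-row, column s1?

Ratio test on column r — row 1: 7/2 = 7/2; row 2: 22/2 = 11; row 3: 5/1 = 5. Minimum is 7/2 at row 1 (s1 leaves); pivot element 2.
Divide row 1 by 2; eliminate column r from the other rows.
z-row update in column s1: 0 − (-8)·(1/2) = 4.

4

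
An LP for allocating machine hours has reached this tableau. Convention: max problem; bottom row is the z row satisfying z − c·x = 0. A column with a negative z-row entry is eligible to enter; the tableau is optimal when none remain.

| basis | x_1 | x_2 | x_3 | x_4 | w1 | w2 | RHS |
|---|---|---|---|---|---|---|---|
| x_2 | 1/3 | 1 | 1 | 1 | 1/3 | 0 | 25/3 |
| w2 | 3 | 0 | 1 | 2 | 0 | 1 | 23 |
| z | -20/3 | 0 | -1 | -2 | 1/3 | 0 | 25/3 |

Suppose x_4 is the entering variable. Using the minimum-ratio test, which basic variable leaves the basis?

Column x_4 entries and ratios — x_2: (25/3)/1 = 25/3; w2: 23/2 = 23/2.
Smallest ratio is 25/3 in the row of x_2, so x_2 leaves.

x_2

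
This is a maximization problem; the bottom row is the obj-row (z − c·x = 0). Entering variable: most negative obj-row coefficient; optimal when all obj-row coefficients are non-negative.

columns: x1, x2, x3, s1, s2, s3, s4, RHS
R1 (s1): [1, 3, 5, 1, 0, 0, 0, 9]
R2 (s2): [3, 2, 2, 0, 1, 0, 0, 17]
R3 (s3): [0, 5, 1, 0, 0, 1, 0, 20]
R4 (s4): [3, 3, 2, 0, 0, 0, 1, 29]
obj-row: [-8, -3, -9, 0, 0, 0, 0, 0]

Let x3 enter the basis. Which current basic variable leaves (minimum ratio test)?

s1

Column x3 entries and ratios — s1: 9/5 = 9/5; s2: 17/2 = 17/2; s3: 20/1 = 20; s4: 29/2 = 29/2.
Smallest ratio is 9/5 in the row of s1, so s1 leaves.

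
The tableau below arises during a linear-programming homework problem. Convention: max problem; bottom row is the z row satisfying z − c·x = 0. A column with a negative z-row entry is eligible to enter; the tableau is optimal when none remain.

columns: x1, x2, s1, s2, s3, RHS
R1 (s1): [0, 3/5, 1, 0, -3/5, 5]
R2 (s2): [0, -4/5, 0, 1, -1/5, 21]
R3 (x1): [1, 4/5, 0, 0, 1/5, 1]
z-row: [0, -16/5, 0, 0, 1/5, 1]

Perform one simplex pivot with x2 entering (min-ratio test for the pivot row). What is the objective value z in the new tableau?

Ratio test on column x2 — row 1: 5/(3/5) = 25/3; row 2: entry -4/5 ≤ 0; row 3: 1/(4/5) = 5/4. Minimum is 5/4 at row 3 (x1 leaves); pivot element 4/5.
Pivot on row 3; the z-row RHS becomes 1 − (-16/5)·(5/4) = 5.

5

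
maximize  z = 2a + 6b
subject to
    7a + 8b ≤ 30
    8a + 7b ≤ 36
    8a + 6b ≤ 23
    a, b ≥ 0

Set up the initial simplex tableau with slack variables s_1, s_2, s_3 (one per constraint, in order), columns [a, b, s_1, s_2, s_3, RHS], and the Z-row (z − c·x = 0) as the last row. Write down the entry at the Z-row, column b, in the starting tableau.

-6

The Z-row carries the negated objective coefficients: the b entry is -6.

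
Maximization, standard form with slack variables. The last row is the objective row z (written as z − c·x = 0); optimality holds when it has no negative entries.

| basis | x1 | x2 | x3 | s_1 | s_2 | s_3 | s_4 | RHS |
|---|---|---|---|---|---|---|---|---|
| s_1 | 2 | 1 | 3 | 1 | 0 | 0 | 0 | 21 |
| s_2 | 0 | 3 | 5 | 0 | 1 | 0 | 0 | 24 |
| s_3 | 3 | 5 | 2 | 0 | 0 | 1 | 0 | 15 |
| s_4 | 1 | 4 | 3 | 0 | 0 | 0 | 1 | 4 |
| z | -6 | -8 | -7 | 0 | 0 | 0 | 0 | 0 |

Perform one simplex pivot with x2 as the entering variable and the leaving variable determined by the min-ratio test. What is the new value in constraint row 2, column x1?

Ratio test on column x2 — row 1: 21/1 = 21; row 2: 24/3 = 8; row 3: 15/5 = 3; row 4: 4/4 = 1. Minimum is 1 at row 4 (s_4 leaves); pivot element 4.
Divide row 4 by 4; eliminate column x2 from the other rows.
Row 2 update in column x1: 0 − 3·(1/4) = -3/4.

-3/4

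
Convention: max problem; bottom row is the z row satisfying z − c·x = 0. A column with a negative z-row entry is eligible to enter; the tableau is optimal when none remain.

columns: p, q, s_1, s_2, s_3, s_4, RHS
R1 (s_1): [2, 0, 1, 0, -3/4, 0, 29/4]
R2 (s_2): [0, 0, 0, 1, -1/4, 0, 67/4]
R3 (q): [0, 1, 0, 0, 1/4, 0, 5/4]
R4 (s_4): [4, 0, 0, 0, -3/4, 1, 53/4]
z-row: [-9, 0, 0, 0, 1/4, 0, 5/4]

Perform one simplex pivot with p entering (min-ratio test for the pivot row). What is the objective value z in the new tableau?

Ratio test on column p — row 1: (29/4)/2 = 29/8; row 2: entry 0 ≤ 0; row 3: entry 0 ≤ 0; row 4: (53/4)/4 = 53/16. Minimum is 53/16 at row 4 (s_4 leaves); pivot element 4.
Pivot on row 4; the z-row RHS becomes 5/4 − (-9)·(53/16) = 497/16.

497/16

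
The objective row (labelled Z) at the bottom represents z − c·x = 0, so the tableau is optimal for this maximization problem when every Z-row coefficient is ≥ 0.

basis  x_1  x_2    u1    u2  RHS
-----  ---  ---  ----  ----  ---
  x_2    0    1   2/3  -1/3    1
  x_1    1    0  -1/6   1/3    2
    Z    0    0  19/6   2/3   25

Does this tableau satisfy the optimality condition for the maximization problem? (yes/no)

yes

Every Z-row coefficient is ≥ 0, so the tableau is optimal.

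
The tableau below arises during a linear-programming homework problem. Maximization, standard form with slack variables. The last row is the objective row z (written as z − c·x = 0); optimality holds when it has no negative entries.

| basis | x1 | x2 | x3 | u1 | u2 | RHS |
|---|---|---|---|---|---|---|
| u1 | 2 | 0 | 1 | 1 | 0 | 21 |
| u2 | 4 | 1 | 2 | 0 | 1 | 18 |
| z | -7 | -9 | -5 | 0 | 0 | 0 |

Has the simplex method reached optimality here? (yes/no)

The z-row has a negative entry -9 in column x2, so it is not optimal.

no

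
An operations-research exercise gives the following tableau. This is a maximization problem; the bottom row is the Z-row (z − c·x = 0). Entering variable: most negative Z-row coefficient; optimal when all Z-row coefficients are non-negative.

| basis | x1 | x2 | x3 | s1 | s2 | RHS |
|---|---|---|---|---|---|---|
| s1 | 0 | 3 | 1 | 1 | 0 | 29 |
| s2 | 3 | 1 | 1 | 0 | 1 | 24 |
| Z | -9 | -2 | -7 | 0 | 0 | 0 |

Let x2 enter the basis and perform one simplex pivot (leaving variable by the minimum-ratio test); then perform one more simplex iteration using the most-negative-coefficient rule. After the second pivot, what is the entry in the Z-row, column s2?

Ratio test on column x2 — row 1: 29/3 = 29/3; row 2: 24/1 = 24. Minimum is 29/3 at row 1 (s1 leaves); pivot element 3.
Divide row 1 by 3; eliminate column x2 from the other rows.
Second iteration: most negative Z-row entry is -9 in column x1, so x1 enters.
Ratio test on column x1 — row 1: entry 0 ≤ 0; row 2: (43/3)/3 = 43/9. Minimum is 43/9 at row 2 (s2 leaves); pivot element 3.
Divide row 2 by 3; eliminate column x1 from the other rows.
After both pivots, the entry at the Z-row, column s2 is 3.

3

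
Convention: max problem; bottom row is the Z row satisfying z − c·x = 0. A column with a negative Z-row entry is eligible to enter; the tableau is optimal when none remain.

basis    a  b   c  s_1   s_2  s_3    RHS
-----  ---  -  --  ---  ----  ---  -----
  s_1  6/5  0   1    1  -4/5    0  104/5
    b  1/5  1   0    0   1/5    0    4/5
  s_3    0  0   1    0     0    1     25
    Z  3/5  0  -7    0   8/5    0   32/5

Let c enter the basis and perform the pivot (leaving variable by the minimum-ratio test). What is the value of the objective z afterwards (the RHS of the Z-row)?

Ratio test on column c — row 1: (104/5)/1 = 104/5; row 2: entry 0 ≤ 0; row 3: 25/1 = 25. Minimum is 104/5 at row 1 (s_1 leaves); pivot element 1.
Pivot on row 1; the Z-row RHS becomes 32/5 − (-7)·(104/5) = 152.

152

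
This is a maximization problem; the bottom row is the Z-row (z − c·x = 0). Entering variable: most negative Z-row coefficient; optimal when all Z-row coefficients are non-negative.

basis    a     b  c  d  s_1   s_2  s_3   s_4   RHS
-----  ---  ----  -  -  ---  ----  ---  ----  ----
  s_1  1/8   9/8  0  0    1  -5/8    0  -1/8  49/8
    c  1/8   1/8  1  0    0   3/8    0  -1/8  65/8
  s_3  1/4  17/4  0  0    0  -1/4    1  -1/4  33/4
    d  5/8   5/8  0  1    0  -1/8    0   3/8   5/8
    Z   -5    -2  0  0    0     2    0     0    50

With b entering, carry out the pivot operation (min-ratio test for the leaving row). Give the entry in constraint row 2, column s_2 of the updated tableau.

Ratio test on column b — row 1: (49/8)/(9/8) = 49/9; row 2: (65/8)/(1/8) = 65; row 3: (33/4)/(17/4) = 33/17; row 4: (5/8)/(5/8) = 1. Minimum is 1 at row 4 (d leaves); pivot element 5/8.
Divide row 4 by 5/8; eliminate column b from the other rows.
Row 2 update in column s_2: 3/8 − (1/8)·(-1/5) = 2/5.

2/5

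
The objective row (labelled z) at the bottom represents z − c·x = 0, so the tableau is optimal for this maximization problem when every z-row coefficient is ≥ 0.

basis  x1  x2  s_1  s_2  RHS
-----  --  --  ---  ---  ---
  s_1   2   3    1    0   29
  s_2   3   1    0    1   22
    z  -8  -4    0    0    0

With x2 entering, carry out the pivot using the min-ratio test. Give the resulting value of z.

Ratio test on column x2 — row 1: 29/3 = 29/3; row 2: 22/1 = 22. Minimum is 29/3 at row 1 (s_1 leaves); pivot element 3.
Pivot on row 1; the z-row RHS becomes 0 − (-4)·(29/3) = 116/3.

116/3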